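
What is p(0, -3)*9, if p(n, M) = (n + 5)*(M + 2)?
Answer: -45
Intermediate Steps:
p(n, M) = (2 + M)*(5 + n) (p(n, M) = (5 + n)*(2 + M) = (2 + M)*(5 + n))
p(0, -3)*9 = (10 + 2*0 + 5*(-3) - 3*0)*9 = (10 + 0 - 15 + 0)*9 = -5*9 = -45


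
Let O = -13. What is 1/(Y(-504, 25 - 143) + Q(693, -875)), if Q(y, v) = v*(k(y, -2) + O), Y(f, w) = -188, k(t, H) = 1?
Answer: 1/10312 ≈ 9.6974e-5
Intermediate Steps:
Q(y, v) = -12*v (Q(y, v) = v*(1 - 13) = v*(-12) = -12*v)
1/(Y(-504, 25 - 143) + Q(693, -875)) = 1/(-188 - 12*(-875)) = 1/(-188 + 10500) = 1/10312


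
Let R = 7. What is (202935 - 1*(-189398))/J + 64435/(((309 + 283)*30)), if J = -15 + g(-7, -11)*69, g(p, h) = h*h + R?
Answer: 502397165/10439328 ≈ 48.125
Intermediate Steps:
g(p, h) = 7 + h² (g(p, h) = h*h + 7 = h² + 7 = 7 + h²)
J = 8817 (J = -15 + (7 + (-11)²)*69 = -15 + (7 + 121)*69 = -15 + 128*69 = -15 + 8832 = 8817)
(202935 - 1*(-189398))/J + 64435/(((309 + 283)*30)) = (202935 - 1*(-189398))/8817 + 64435/(((309 + 283)*30)) = (202935 + 189398)*(1/8817) + 64435/((592*30)) = 392333*(1/8817) + 64435/17760 = 392333/8817 + 64435*(1/17760) = 392333/8817 + 12887/3552 = 502397165/10439328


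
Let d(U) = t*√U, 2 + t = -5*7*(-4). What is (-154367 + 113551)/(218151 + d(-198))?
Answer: -989339024/5288181057 + 1877536*I*√22/5288181057 ≈ -0.18708 + 0.0016653*I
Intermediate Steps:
t = 138 (t = -2 - 5*7*(-4) = -2 - 35*(-4) = -2 + 140 = 138)
d(U) = 138*√U
(-154367 + 113551)/(218151 + d(-198)) = (-154367 + 113551)/(218151 + 138*√(-198)) = -40816/(218151 + 138*(3*I*√22)) = -40816/(218151 + 414*I*√22)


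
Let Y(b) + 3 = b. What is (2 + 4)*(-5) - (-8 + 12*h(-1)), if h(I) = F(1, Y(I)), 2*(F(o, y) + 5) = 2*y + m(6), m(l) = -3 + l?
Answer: 68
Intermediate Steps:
Y(b) = -3 + b
F(o, y) = -7/2 + y (F(o, y) = -5 + (2*y + (-3 + 6))/2 = -5 + (2*y + 3)/2 = -5 + (3 + 2*y)/2 = -5 + (3/2 + y) = -7/2 + y)
h(I) = -13/2 + I (h(I) = -7/2 + (-3 + I) = -13/2 + I)
(2 + 4)*(-5) - (-8 + 12*h(-1)) = (2 + 4)*(-5) - (-8 + 12*(-13/2 - 1)) = 6*(-5) - (-8 + 12*(-15/2)) = -30 - (-8 - 90) = -30 - 1*(-98) = -30 + 98 = 68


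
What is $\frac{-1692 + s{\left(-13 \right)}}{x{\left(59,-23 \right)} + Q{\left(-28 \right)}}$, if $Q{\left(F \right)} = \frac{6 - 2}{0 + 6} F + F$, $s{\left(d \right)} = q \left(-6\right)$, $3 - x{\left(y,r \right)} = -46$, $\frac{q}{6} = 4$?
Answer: $- \frac{5508}{7} \approx -786.86$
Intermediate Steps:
$q = 24$ ($q = 6 \cdot 4 = 24$)
$x{\left(y,r \right)} = 49$ ($x{\left(y,r \right)} = 3 - -46 = 3 + 46 = 49$)
$s{\left(d \right)} = -144$ ($s{\left(d \right)} = 24 \left(-6\right) = -144$)
$Q{\left(F \right)} = \frac{5 F}{3}$ ($Q{\left(F \right)} = \frac{4}{6} F + F = 4 \cdot \frac{1}{6} F + F = \frac{2 F}{3} + F = \frac{5 F}{3}$)
$\frac{-1692 + s{\left(-13 \right)}}{x{\left(59,-23 \right)} + Q{\left(-28 \right)}} = \frac{-1692 - 144}{49 + \frac{5}{3} \left(-28\right)} = - \frac{1836}{49 - \frac{140}{3}} = - \frac{1836}{\frac{7}{3}} = \left(-1836\right) \frac{3}{7} = - \frac{5508}{7}$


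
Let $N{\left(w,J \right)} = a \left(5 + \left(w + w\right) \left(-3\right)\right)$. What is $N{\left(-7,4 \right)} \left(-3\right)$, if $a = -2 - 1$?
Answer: $423$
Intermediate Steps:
$a = -3$
$N{\left(w,J \right)} = -15 + 18 w$ ($N{\left(w,J \right)} = - 3 \left(5 + \left(w + w\right) \left(-3\right)\right) = - 3 \left(5 + 2 w \left(-3\right)\right) = - 3 \left(5 - 6 w\right) = -15 + 18 w$)
$N{\left(-7,4 \right)} \left(-3\right) = \left(-15 + 18 \left(-7\right)\right) \left(-3\right) = \left(-15 - 126\right) \left(-3\right) = \left(-141\right) \left(-3\right) = 423$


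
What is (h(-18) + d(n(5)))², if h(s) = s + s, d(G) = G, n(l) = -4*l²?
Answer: 18496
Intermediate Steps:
h(s) = 2*s
(h(-18) + d(n(5)))² = (2*(-18) - 4*5²)² = (-36 - 4*25)² = (-36 - 100)² = (-136)² = 18496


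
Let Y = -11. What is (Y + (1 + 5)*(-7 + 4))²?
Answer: 841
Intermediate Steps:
(Y + (1 + 5)*(-7 + 4))² = (-11 + (1 + 5)*(-7 + 4))² = (-11 + 6*(-3))² = (-11 - 18)² = (-29)² = 841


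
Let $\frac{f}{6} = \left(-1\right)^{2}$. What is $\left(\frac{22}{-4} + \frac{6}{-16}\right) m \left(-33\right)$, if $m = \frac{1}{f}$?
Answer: $\frac{517}{16} \approx 32.313$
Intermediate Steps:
$f = 6$ ($f = 6 \left(-1\right)^{2} = 6 \cdot 1 = 6$)
$m = \frac{1}{6} \approx 0.16667$
$\left(\frac{22}{-4} + \frac{6}{-16}\right) m \left(-33\right) = \left(\frac{22}{-4} + \frac{6}{-16}\right) \frac{1}{6} \left(-33\right) = \left(22 \left(- \frac{1}{4}\right) + 6 \left(- \frac{1}{16}\right)\right) \frac{1}{6} \left(-33\right) = \left(- \frac{11}{2} - \frac{3}{8}\right) \frac{1}{6} \left(-33\right) = \left(- \frac{47}{8}\right) \frac{1}{6} \left(-33\right) = \left(- \frac{47}{48}\right) \left(-33\right) = \frac{517}{16}$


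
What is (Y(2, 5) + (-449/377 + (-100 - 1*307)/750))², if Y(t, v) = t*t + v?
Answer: 4221220902721/79947562500 ≈ 52.800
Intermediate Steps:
Y(t, v) = v + t² (Y(t, v) = t² + v = v + t²)
(Y(2, 5) + (-449/377 + (-100 - 1*307)/750))² = ((5 + 2²) + (-449/377 + (-100 - 1*307)/750))² = ((5 + 4) + (-449*1/377 + (-100 - 307)*(1/750)))² = (9 + (-449/377 - 407*1/750))² = (9 + (-449/377 - 407/750))² = (9 - 490189/282750)² = (2054561/282750)² = 4221220902721/79947562500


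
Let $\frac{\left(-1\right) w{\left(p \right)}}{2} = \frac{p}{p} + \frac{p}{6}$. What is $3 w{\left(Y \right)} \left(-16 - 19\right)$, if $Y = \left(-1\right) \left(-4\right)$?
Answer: $350$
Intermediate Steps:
$Y = 4$
$w{\left(p \right)} = -2 - \frac{p}{3}$ ($w{\left(p \right)} = - 2 \left(\frac{p}{p} + \frac{p}{6}\right) = - 2 \left(1 + p \frac{1}{6}\right) = - 2 \left(1 + \frac{p}{6}\right) = -2 - \frac{p}{3}$)
$3 w{\left(Y \right)} \left(-16 - 19\right) = 3 \left(-2 - \frac{4}{3}\right) \left(-16 - 19\right) = 3 \left(-2 - \frac{4}{3}\right) \left(-35\right) = 3 \left(- \frac{10}{3}\right) \left(-35\right) = \left(-10\right) \left(-35\right) = 350$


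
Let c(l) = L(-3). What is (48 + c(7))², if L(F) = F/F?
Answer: 2401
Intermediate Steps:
L(F) = 1
c(l) = 1
(48 + c(7))² = (48 + 1)² = 49² = 2401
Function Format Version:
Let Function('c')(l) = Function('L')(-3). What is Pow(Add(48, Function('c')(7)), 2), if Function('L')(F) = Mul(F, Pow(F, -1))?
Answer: 2401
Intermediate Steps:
Function('L')(F) = 1
Function('c')(l) = 1
Pow(Add(48, Function('c')(7)), 2) = Pow(Add(48, 1), 2) = Pow(49, 2) = 2401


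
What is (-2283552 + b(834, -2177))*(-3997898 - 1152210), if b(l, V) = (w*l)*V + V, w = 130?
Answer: 1227353493485452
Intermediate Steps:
b(l, V) = V + 130*V*l (b(l, V) = (130*l)*V + V = 130*V*l + V = V + 130*V*l)
(-2283552 + b(834, -2177))*(-3997898 - 1152210) = (-2283552 - 2177*(1 + 130*834))*(-3997898 - 1152210) = (-2283552 - 2177*(1 + 108420))*(-5150108) = (-2283552 - 2177*108421)*(-5150108) = (-2283552 - 236032517)*(-5150108) = -238316069*(-5150108) = 1227353493485452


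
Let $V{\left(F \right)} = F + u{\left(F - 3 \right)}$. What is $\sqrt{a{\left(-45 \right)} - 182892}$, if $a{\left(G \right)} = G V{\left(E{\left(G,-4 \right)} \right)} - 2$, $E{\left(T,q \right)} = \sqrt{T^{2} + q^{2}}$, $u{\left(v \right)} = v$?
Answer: $\sqrt{-182759 - 90 \sqrt{2041}} \approx 432.23 i$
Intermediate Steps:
$V{\left(F \right)} = -3 + 2 F$ ($V{\left(F \right)} = F + \left(F - 3\right) = F + \left(-3 + F\right) = -3 + 2 F$)
$a{\left(G \right)} = -2 + G \left(-3 + 2 \sqrt{16 + G^{2}}\right)$ ($a{\left(G \right)} = G \left(-3 + 2 \sqrt{G^{2} + \left(-4\right)^{2}}\right) - 2 = G \left(-3 + 2 \sqrt{G^{2} + 16}\right) - 2 = G \left(-3 + 2 \sqrt{16 + G^{2}}\right) - 2 = -2 + G \left(-3 + 2 \sqrt{16 + G^{2}}\right)$)
$\sqrt{a{\left(-45 \right)} - 182892} = \sqrt{\left(-2 - 45 \left(-3 + 2 \sqrt{16 + \left(-45\right)^{2}}\right)\right) - 182892} = \sqrt{\left(-2 - 45 \left(-3 + 2 \sqrt{16 + 2025}\right)\right) - 182892} = \sqrt{\left(-2 - 45 \left(-3 + 2 \sqrt{2041}\right)\right) - 182892} = \sqrt{\left(-2 + \left(135 - 90 \sqrt{2041}\right)\right) - 182892} = \sqrt{\left(133 - 90 \sqrt{2041}\right) - 182892} = \sqrt{-182759 - 90 \sqrt{2041}}$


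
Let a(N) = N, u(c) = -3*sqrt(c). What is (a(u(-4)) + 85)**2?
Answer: 7189 - 1020*I ≈ 7189.0 - 1020.0*I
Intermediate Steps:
(a(u(-4)) + 85)**2 = (-6*I + 85)**2 = (85 - 6*I)**2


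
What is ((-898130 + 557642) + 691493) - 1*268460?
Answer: 82545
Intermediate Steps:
((-898130 + 557642) + 691493) - 1*268460 = (-340488 + 691493) - 268460 = 351005 - 268460 = 82545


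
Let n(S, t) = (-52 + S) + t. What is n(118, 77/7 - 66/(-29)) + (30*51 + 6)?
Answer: 46843/29 ≈ 1615.3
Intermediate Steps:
n(S, t) = -52 + S + t
n(118, 77/7 - 66/(-29)) + (30*51 + 6) = (-52 + 118 + (77/7 - 66/(-29))) + (30*51 + 6) = (-52 + 118 + (77*(⅐) - 66*(-1/29))) + (1530 + 6) = (-52 + 118 + (11 + 66/29)) + 1536 = (-52 + 118 + 385/29) + 1536 = 2299/29 + 1536 = 46843/29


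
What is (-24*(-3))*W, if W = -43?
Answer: -3096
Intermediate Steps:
(-24*(-3))*W = -24*(-3)*(-43) = 72*(-43) = -3096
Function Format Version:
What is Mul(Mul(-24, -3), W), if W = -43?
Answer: -3096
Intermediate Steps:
Mul(Mul(-24, -3), W) = Mul(Mul(-24, -3), -43) = Mul(72, -43) = -3096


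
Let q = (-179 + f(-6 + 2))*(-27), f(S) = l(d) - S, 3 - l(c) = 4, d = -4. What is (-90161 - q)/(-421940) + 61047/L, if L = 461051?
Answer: 69517904743/194535858940 ≈ 0.35735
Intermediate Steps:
l(c) = -1 (l(c) = 3 - 1*4 = 3 - 4 = -1)
f(S) = -1 - S
q = 4752 (q = (-179 + (-1 - (-6 + 2)))*(-27) = (-179 + (-1 - 1*(-4)))*(-27) = (-179 + (-1 + 4))*(-27) = (-179 + 3)*(-27) = -176*(-27) = 4752)
(-90161 - q)/(-421940) + 61047/L = (-90161 - 1*4752)/(-421940) + 61047/461051 = (-90161 - 4752)*(-1/421940) + 61047*(1/461051) = -94913*(-1/421940) + 61047/461051 = 94913/421940 + 61047/461051 = 69517904743/194535858940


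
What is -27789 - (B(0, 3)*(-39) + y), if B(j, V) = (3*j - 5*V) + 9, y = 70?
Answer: -28093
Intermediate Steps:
B(j, V) = 9 - 5*V + 3*j (B(j, V) = (-5*V + 3*j) + 9 = 9 - 5*V + 3*j)
-27789 - (B(0, 3)*(-39) + y) = -27789 - ((9 - 5*3 + 3*0)*(-39) + 70) = -27789 - ((9 - 15 + 0)*(-39) + 70) = -27789 - (-6*(-39) + 70) = -27789 - (234 + 70) = -27789 - 1*304 = -27789 - 304 = -28093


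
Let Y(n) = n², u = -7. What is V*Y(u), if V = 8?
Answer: 392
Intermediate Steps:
V*Y(u) = 8*(-7)² = 8*49 = 392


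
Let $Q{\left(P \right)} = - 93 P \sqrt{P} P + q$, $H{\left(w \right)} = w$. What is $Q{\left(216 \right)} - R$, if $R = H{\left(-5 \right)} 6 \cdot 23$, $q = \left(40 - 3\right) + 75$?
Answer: $802 - 26034048 \sqrt{6} \approx -6.3769 \cdot 10^{7}$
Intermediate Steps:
$q = 112$ ($q = 37 + 75 = 112$)
$R = -690$ ($R = \left(-5\right) 6 \cdot 23 = \left(-30\right) 23 = -690$)
$Q{\left(P \right)} = 112 - 93 P^{\frac{5}{2}}$ ($Q{\left(P \right)} = - 93 P \sqrt{P} P + 112 = - 93 P^{\frac{3}{2}} P + 112 = - 93 P^{\frac{5}{2}} + 112 = 112 - 93 P^{\frac{5}{2}}$)
$Q{\left(216 \right)} - R = \left(112 - 93 \cdot 216^{\frac{5}{2}}\right) - -690 = \left(112 - 93 \cdot 279936 \sqrt{6}\right) + 690 = \left(112 - 26034048 \sqrt{6}\right) + 690 = 802 - 26034048 \sqrt{6}$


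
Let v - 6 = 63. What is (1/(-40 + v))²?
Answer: 1/841 ≈ 0.0011891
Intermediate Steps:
v = 69 (v = 6 + 63 = 69)
(1/(-40 + v))² = (1/(-40 + 69))² = (1/29)² = 1/841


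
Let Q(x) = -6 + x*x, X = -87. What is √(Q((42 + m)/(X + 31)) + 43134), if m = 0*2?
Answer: 3*√76673/4 ≈ 207.67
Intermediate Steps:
m = 0
Q(x) = -6 + x²
√(Q((42 + m)/(X + 31)) + 43134) = √((-6 + ((42 + 0)/(-87 + 31))²) + 43134) = √((-6 + (42/(-56))²) + 43134) = √((-6 + (42*(-1/56))²) + 43134) = √((-6 + (-¾)²) + 43134) = √((-6 + 9/16) + 43134) = √(-87/16 + 43134) = √(690057/16) = 3*√76673/4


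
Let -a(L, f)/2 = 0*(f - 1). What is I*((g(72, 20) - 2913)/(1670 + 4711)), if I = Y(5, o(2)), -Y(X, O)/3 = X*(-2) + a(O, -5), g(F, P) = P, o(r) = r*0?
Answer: -28930/2127 ≈ -13.601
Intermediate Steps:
o(r) = 0
a(L, f) = 0 (a(L, f) = -0*(f - 1) = -0*(-1 + f) = -2*0 = 0)
Y(X, O) = 6*X (Y(X, O) = -3*(X*(-2) + 0) = -3*(-2*X + 0) = -(-6)*X = 6*X)
I = 30 (I = 6*5 = 30)
I*((g(72, 20) - 2913)/(1670 + 4711)) = 30*((20 - 2913)/(1670 + 4711)) = 30*(-2893/6381) = -28930/2127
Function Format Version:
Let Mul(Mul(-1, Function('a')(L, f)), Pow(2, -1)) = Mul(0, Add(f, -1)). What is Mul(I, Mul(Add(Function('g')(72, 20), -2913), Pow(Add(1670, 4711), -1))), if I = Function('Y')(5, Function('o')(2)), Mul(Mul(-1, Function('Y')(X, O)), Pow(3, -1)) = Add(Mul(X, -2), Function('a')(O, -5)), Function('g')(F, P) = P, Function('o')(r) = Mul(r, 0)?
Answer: Rational(-28930, 2127) ≈ -13.601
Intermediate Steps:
Function('o')(r) = 0
Function('a')(L, f) = 0 (Function('a')(L, f) = Mul(-2, Mul(0, Add(f, -1))) = Mul(-2, Mul(0, Add(-1, f))) = Mul(-2, 0) = 0)
Function('Y')(X, O) = Mul(6, X) (Function('Y')(X, O) = Mul(-3, Add(Mul(X, -2), 0)) = Mul(-3, Add(Mul(-2, X), 0)) = Mul(-3, Mul(-2, X)) = Mul(6, X))
I = 30 (I = Mul(6, 5) = 30)
Mul(I, Mul(Add(Function('g')(72, 20), -2913), Pow(Add(1670, 4711), -1))) = Mul(30, Mul(Add(20, -2913), Pow(Add(1670, 4711), -1))) = Mul(30, Mul(-2893, Pow(6381, -1))) = Mul(30, Mul(-2893, Rational(1, 6381))) = Mul(30, Rational(-2893, 6381)) = Rational(-28930, 2127)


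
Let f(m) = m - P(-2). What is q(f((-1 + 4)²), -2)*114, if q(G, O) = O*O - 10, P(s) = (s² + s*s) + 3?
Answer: -684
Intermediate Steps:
P(s) = 3 + 2*s² (P(s) = (s² + s²) + 3 = 2*s² + 3 = 3 + 2*s²)
f(m) = -11 + m (f(m) = m - (3 + 2*(-2)²) = m - (3 + 2*4) = m - (3 + 8) = m - 1*11 = m - 11 = -11 + m)
q(G, O) = -10 + O² (q(G, O) = O² - 10 = -10 + O²)
q(f((-1 + 4)²), -2)*114 = (-10 + (-2)²)*114 = (-10 + 4)*114 = -6*114 = -684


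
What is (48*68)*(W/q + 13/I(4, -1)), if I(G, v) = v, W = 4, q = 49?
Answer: -2066112/49 ≈ -42166.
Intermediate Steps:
(48*68)*(W/q + 13/I(4, -1)) = (48*68)*(4/49 + 13/(-1)) = 3264*(4*(1/49) + 13*(-1)) = 3264*(4/49 - 13) = 3264*(-633/49) = -2066112/49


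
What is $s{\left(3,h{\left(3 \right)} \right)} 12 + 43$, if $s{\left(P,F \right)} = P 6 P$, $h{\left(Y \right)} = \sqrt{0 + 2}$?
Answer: $691$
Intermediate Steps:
$h{\left(Y \right)} = \sqrt{2}$
$s{\left(P,F \right)} = 6 P^{2}$ ($s{\left(P,F \right)} = 6 P P = 6 P^{2}$)
$s{\left(3,h{\left(3 \right)} \right)} 12 + 43 = 6 \cdot 3^{2} \cdot 12 + 43 = 6 \cdot 9 \cdot 12 + 43 = 54 \cdot 12 + 43 = 648 + 43 = 691$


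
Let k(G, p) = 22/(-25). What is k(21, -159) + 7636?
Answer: 190878/25 ≈ 7635.1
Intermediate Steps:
k(G, p) = -22/25 (k(G, p) = 22*(-1/25) = -22/25)
k(21, -159) + 7636 = -22/25 + 7636 = 190878/25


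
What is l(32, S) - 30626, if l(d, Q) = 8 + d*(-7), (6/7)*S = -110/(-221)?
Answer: -30842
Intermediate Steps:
S = 385/663 (S = 7*(-110/(-221))/6 = 7*(-110*(-1/221))/6 = (7/6)*(110/221) = 385/663 ≈ 0.58069)
l(d, Q) = 8 - 7*d
l(32, S) - 30626 = (8 - 7*32) - 30626 = (8 - 224) - 30626 = -216 - 30626 = -30842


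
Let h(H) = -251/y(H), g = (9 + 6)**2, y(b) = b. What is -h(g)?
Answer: 251/225 ≈ 1.1156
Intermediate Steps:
g = 225 (g = 15**2 = 225)
h(H) = -251/H
-h(g) = -(-251)/225 = -1*(-251/225) = 251/225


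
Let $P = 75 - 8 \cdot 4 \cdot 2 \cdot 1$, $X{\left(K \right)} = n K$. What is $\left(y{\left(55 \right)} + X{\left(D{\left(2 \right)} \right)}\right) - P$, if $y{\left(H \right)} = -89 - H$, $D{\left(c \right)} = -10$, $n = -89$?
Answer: $735$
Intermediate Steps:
$X{\left(K \right)} = - 89 K$
$P = 11$ ($P = 75 - 8 \cdot 8 \cdot 1 = 75 - 64 = 11$)
$\left(y{\left(55 \right)} + X{\left(D{\left(2 \right)} \right)}\right) - P = \left(\left(-89 - 55\right) - -890\right) - 11 = \left(\left(-89 - 55\right) + 890\right) - 11 = \left(-144 + 890\right) - 11 = 746 - 11 = 735$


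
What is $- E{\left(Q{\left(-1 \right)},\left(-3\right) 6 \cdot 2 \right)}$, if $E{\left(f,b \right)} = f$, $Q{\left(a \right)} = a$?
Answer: $1$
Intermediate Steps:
$- E{\left(Q{\left(-1 \right)},\left(-3\right) 6 \cdot 2 \right)} = \left(-1\right) \left(-1\right) = 1$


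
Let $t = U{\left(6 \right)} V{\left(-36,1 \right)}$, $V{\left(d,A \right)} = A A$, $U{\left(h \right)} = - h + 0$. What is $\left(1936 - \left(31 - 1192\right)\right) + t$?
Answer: $3091$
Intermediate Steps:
$U{\left(h \right)} = - h$
$V{\left(d,A \right)} = A^{2}$
$t = -6$ ($t = \left(-1\right) 6 \cdot 1^{2} = \left(-6\right) 1 = -6$)
$\left(1936 - \left(31 - 1192\right)\right) + t = \left(1936 - \left(31 - 1192\right)\right) - 6 = \left(1936 - -1161\right) - 6 = \left(1936 + 1161\right) - 6 = 3097 - 6 = 3091$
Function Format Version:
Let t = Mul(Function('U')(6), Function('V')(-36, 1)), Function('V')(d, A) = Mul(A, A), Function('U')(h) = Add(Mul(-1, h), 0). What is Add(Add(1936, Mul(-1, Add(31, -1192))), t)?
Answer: 3091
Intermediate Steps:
Function('U')(h) = Mul(-1, h)
Function('V')(d, A) = Pow(A, 2)
t = -6 (t = Mul(Mul(-1, 6), Pow(1, 2)) = Mul(-6, 1) = -6)
Add(Add(1936, Mul(-1, Add(31, -1192))), t) = Add(Add(1936, Mul(-1, Add(31, -1192))), -6) = Add(Add(1936, Mul(-1, -1161)), -6) = Add(Add(1936, 1161), -6) = Add(3097, -6) = 3091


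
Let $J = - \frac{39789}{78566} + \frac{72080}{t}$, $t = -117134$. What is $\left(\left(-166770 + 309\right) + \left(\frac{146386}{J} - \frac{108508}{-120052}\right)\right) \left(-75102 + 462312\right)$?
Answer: $- \frac{17813382773882570141128740}{154922334023039} \approx -1.1498 \cdot 10^{11}$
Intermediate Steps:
$J = - \frac{5161841003}{4601374922}$ ($J = - \frac{39789}{78566} + \frac{72080}{-117134} = \left(-39789\right) \frac{1}{78566} + 72080 \left(- \frac{1}{117134}\right) = - \frac{39789}{78566} - \frac{36040}{58567} = - \frac{5161841003}{4601374922} \approx -1.1218$)
$\left(\left(-166770 + 309\right) + \left(\frac{146386}{J} - \frac{108508}{-120052}\right)\right) \left(-75102 + 462312\right) = \left(\left(-166770 + 309\right) + \left(\frac{146386}{- \frac{5161841003}{4601374922}} - \frac{108508}{-120052}\right)\right) \left(-75102 + 462312\right) = \left(-166461 + \left(146386 \left(- \frac{4601374922}{5161841003}\right) - - \frac{27127}{30013}\right)\right) 387210 = \left(-166461 + \left(- \frac{673576869331892}{5161841003} + \frac{27127}{30013}\right)\right) 387210 = \left(-166461 - \frac{20215922553997186215}{154922334023039}\right) 387210 = \left(- \frac{46004449197806281194}{154922334023039}\right) 387210 = - \frac{17813382773882570141128740}{154922334023039}$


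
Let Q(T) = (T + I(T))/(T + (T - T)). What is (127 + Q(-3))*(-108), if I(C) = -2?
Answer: -13896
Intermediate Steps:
Q(T) = (-2 + T)/T (Q(T) = (T - 2)/(T + (T - T)) = (-2 + T)/(T + 0) = (-2 + T)/T)
(127 + Q(-3))*(-108) = (127 + (-2 - 3)/(-3))*(-108) = (127 - ⅓*(-5))*(-108) = (127 + 5/3)*(-108) = (386/3)*(-108) = -13896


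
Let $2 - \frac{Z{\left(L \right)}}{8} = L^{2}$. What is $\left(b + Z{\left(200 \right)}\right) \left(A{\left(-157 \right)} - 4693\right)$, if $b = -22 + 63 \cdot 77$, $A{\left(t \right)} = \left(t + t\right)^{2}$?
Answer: $-29593999965$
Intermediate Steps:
$A{\left(t \right)} = 4 t^{2}$ ($A{\left(t \right)} = \left(2 t\right)^{2} = 4 t^{2}$)
$b = 4829$ ($b = -22 + 4851 = 4829$)
$Z{\left(L \right)} = 16 - 8 L^{2}$
$\left(b + Z{\left(200 \right)}\right) \left(A{\left(-157 \right)} - 4693\right) = \left(4829 + \left(16 - 8 \cdot 200^{2}\right)\right) \left(4 \left(-157\right)^{2} - 4693\right) = \left(4829 + \left(16 - 320000\right)\right) \left(4 \cdot 24649 - 4693\right) = \left(4829 + \left(16 - 320000\right)\right) \left(98596 - 4693\right) = \left(4829 - 319984\right) 93903 = \left(-315155\right) 93903 = -29593999965$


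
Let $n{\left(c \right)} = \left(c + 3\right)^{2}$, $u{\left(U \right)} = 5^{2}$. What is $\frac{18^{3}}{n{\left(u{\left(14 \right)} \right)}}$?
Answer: $\frac{729}{98} \approx 7.4388$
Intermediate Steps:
$u{\left(U \right)} = 25$
$n{\left(c \right)} = \left(3 + c\right)^{2}$
$\frac{18^{3}}{n{\left(u{\left(14 \right)} \right)}} = \frac{18^{3}}{\left(3 + 25\right)^{2}} = \frac{5832}{28^{2}} = \frac{5832}{784} = 5832 \cdot \frac{1}{784} = \frac{729}{98}$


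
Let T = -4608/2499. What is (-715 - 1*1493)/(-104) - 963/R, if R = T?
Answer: 3617421/6656 ≈ 543.48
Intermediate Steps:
T = -1536/833 (T = -4608*1/2499 = -1536/833 ≈ -1.8439)
R = -1536/833 ≈ -1.8439
(-715 - 1*1493)/(-104) - 963/R = (-715 - 1*1493)/(-104) - 963/(-1536/833) = (-715 - 1493)*(-1/104) - 963*(-833/1536) = -2208*(-1/104) + 267393/512 = 276/13 + 267393/512 = 3617421/6656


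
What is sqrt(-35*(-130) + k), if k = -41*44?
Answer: sqrt(2746) ≈ 52.402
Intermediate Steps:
k = -1804
sqrt(-35*(-130) + k) = sqrt(-35*(-130) - 1804) = sqrt(4550 - 1804) = sqrt(2746)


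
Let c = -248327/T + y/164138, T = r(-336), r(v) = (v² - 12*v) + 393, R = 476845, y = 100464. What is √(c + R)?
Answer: √261576638064424596632694/740647473 ≈ 690.54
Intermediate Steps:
r(v) = 393 + v² - 12*v
T = 117321 (T = 393 + (-336)² - 12*(-336) = 393 + 112896 + 4032 = 117321)
c = -1114360007/740647473 (c = -248327/117321 + 100464/164138 = -248327*1/117321 + 100464*(1/164138) = -248327/117321 + 3864/6313 = -1114360007/740647473 ≈ -1.5046)
√(c + R) = √(-1114360007/740647473 + 476845) = √(353172929902678/740647473) = √261576638064424596632694/740647473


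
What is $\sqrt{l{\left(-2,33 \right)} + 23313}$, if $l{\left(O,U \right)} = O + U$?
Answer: $4 \sqrt{1459} \approx 152.79$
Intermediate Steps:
$\sqrt{l{\left(-2,33 \right)} + 23313} = \sqrt{\left(-2 + 33\right) + 23313} = \sqrt{31 + 23313} = \sqrt{23344} = 4 \sqrt{1459}$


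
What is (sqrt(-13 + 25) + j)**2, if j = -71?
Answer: 5053 - 284*sqrt(3) ≈ 4561.1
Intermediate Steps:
(sqrt(-13 + 25) + j)**2 = (sqrt(-13 + 25) - 71)**2 = (sqrt(12) - 71)**2 = (2*sqrt(3) - 71)**2 = (-71 + 2*sqrt(3))**2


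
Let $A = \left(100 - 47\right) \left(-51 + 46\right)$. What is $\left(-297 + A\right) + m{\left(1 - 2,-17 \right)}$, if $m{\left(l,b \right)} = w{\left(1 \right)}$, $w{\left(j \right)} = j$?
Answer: $-561$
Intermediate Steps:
$m{\left(l,b \right)} = 1$
$A = -265$ ($A = 53 \left(-5\right) = -265$)
$\left(-297 + A\right) + m{\left(1 - 2,-17 \right)} = \left(-297 - 265\right) + 1 = -562 + 1 = -561$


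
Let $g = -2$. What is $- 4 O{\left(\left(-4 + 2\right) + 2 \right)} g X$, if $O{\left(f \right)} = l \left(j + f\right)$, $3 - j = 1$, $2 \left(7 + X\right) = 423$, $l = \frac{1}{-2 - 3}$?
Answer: $- \frac{3272}{5} \approx -654.4$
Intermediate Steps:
$l = - \frac{1}{5}$ ($l = \frac{1}{-5} = - \frac{1}{5} \approx -0.2$)
$X = \frac{409}{2}$ ($X = -7 + \frac{1}{2} \cdot 423 = -7 + \frac{423}{2} = \frac{409}{2} \approx 204.5$)
$j = 2$ ($j = 3 - 1 = 2$)
$O{\left(f \right)} = - \frac{2}{5} - \frac{f}{5}$ ($O{\left(f \right)} = - \frac{2 + f}{5} = - \frac{2}{5} - \frac{f}{5}$)
$- 4 O{\left(\left(-4 + 2\right) + 2 \right)} g X = - 4 \left(- \frac{2}{5} - \frac{\left(-4 + 2\right) + 2}{5}\right) \left(-2\right) \frac{409}{2} = - 4 \left(- \frac{2}{5} - \frac{-2 + 2}{5}\right) \left(-2\right) \frac{409}{2} = - 4 \left(- \frac{2}{5} - 0\right) \left(-2\right) \frac{409}{2} = - 4 \left(- \frac{2}{5} + 0\right) \left(-2\right) \frac{409}{2} = \left(-4\right) \left(- \frac{2}{5}\right) \left(-2\right) \frac{409}{2} = \frac{8}{5} \left(-2\right) \frac{409}{2} = \left(- \frac{16}{5}\right) \frac{409}{2} = - \frac{3272}{5}$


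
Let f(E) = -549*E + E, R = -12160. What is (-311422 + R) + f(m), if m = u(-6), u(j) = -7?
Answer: -319746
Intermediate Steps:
m = -7
f(E) = -548*E
(-311422 + R) + f(m) = (-311422 - 12160) - 548*(-7) = -323582 + 3836 = -319746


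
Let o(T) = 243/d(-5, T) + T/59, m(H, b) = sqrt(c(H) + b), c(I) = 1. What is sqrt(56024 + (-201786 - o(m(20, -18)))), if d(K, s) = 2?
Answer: sqrt(-2031281854 - 236*I*sqrt(17))/118 ≈ 9.1483e-5 - 381.95*I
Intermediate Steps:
m(H, b) = sqrt(1 + b)
o(T) = 243/2 + T/59
sqrt(56024 + (-201786 - o(m(20, -18)))) = sqrt(56024 + (-201786 - (243/2 + sqrt(1 - 18)/59))) = sqrt(56024 + (-201786 - (243/2 + sqrt(-17)/59))) = sqrt(56024 + (-201786 - (243/2 + (I*sqrt(17))/59))) = sqrt(56024 + (-201786 - (243/2 + I*sqrt(17)/59))) = sqrt(56024 + (-201786 + (-243/2 - I*sqrt(17)/59))) = sqrt(56024 + (-403815/2 - I*sqrt(17)/59)) = sqrt(-291767/2 - I*sqrt(17)/59)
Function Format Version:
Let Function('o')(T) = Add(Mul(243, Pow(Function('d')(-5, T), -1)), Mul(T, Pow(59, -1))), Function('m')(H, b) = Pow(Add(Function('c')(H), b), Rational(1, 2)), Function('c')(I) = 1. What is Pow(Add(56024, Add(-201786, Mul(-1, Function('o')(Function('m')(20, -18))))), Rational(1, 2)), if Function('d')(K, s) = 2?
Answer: Mul(Rational(1, 118), Pow(Add(-2031281854, Mul(-236, I, Pow(17, Rational(1, 2)))), Rational(1, 2))) ≈ Add(9.1483e-5, Mul(-381.95, I))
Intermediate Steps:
Function('m')(H, b) = Pow(Add(1, b), Rational(1, 2))
Function('o')(T) = Add(Rational(243, 2), Mul(Rational(1, 59), T)) (Function('o')(T) = Add(Mul(243, Pow(2, -1)), Mul(T, Pow(59, -1))) = Add(Mul(243, Rational(1, 2)), Mul(T, Rational(1, 59))) = Add(Rational(243, 2), Mul(Rational(1, 59), T)))
Pow(Add(56024, Add(-201786, Mul(-1, Function('o')(Function('m')(20, -18))))), Rational(1, 2)) = Pow(Add(56024, Add(-201786, Mul(-1, Add(Rational(243, 2), Mul(Rational(1, 59), Pow(Add(1, -18), Rational(1, 2))))))), Rational(1, 2)) = Pow(Add(56024, Add(-201786, Mul(-1, Add(Rational(243, 2), Mul(Rational(1, 59), Pow(-17, Rational(1, 2))))))), Rational(1, 2)) = Pow(Add(56024, Add(-201786, Mul(-1, Add(Rational(243, 2), Mul(Rational(1, 59), Mul(I, Pow(17, Rational(1, 2)))))))), Rational(1, 2)) = Pow(Add(56024, Add(-201786, Mul(-1, Add(Rational(243, 2), Mul(Rational(1, 59), I, Pow(17, Rational(1, 2))))))), Rational(1, 2)) = Pow(Add(56024, Add(-201786, Add(Rational(-243, 2), Mul(Rational(-1, 59), I, Pow(17, Rational(1, 2)))))), Rational(1, 2)) = Pow(Add(56024, Add(Rational(-403815, 2), Mul(Rational(-1, 59), I, Pow(17, Rational(1, 2))))), Rational(1, 2)) = Pow(Add(Rational(-291767, 2), Mul(Rational(-1, 59), I, Pow(17, Rational(1, 2)))), Rational(1, 2))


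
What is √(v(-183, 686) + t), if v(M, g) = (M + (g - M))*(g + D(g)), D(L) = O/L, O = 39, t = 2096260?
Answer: √2566895 ≈ 1602.2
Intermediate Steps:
D(L) = 39/L
v(M, g) = g*(g + 39/g) (v(M, g) = (M + (g - M))*(g + 39/g) = g*(g + 39/g))
√(v(-183, 686) + t) = √((39 + 686²) + 2096260) = √((39 + 470596) + 2096260) = √(470635 + 2096260) = √2566895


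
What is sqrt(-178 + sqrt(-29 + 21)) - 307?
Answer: -307 + sqrt(-178 + 2*I*sqrt(2)) ≈ -306.89 + 13.342*I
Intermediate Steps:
sqrt(-178 + sqrt(-29 + 21)) - 307 = sqrt(-178 + sqrt(-8)) - 307 = sqrt(-178 + 2*I*sqrt(2)) - 307 = -307 + sqrt(-178 + 2*I*sqrt(2))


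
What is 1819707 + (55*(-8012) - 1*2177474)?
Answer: -798427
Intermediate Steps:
1819707 + (55*(-8012) - 1*2177474) = 1819707 + (-440660 - 2177474) = 1819707 - 2618134 = -798427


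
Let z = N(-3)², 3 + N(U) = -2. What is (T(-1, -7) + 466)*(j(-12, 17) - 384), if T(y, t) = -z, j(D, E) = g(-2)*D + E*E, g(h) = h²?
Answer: -63063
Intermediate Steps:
N(U) = -5 (N(U) = -3 - 2 = -5)
j(D, E) = E² + 4*D (j(D, E) = (-2)²*D + E*E = 4*D + E² = E² + 4*D)
z = 25 (z = (-5)² = 25)
T(y, t) = -25 (T(y, t) = -1*25 = -25)
(T(-1, -7) + 466)*(j(-12, 17) - 384) = (-25 + 466)*((17² + 4*(-12)) - 384) = 441*((289 - 48) - 384) = 441*(241 - 384) = 441*(-143) = -63063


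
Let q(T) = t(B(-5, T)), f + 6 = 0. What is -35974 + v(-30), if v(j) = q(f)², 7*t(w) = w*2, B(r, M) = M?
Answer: -1762582/49 ≈ -35971.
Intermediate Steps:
f = -6 (f = -6 + 0 = -6)
t(w) = 2*w/7 (t(w) = (w*2)/7 = (2*w)/7 = 2*w/7)
q(T) = 2*T/7
v(j) = 144/49 (v(j) = ((2/7)*(-6))² = (-12/7)² = 144/49)
-35974 + v(-30) = -35974 + 144/49 = -1762582/49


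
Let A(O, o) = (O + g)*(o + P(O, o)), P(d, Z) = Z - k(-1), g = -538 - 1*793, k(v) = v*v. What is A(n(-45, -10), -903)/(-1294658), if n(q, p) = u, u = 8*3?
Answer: -2361749/1294658 ≈ -1.8242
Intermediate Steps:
k(v) = v²
u = 24
g = -1331 (g = -538 - 793 = -1331)
n(q, p) = 24
P(d, Z) = -1 + Z (P(d, Z) = Z - 1*(-1)² = Z - 1*1 = Z - 1 = -1 + Z)
A(O, o) = (-1 + 2*o)*(-1331 + O) (A(O, o) = (O - 1331)*(o + (-1 + o)) = (-1331 + O)*(-1 + 2*o) = (-1 + 2*o)*(-1331 + O))
A(n(-45, -10), -903)/(-1294658) = (1331 - 1*24 - 2662*(-903) + 2*24*(-903))/(-1294658) = (1331 - 24 + 2403786 - 43344)*(-1/1294658) = 2361749*(-1/1294658) = -2361749/1294658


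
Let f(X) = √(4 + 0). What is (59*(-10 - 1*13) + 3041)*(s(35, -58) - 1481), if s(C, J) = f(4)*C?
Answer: -2376124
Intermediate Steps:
f(X) = 2 (f(X) = √4 = 2)
s(C, J) = 2*C
(59*(-10 - 1*13) + 3041)*(s(35, -58) - 1481) = (59*(-10 - 1*13) + 3041)*(2*35 - 1481) = (59*(-10 - 13) + 3041)*(70 - 1481) = (59*(-23) + 3041)*(-1411) = (-1357 + 3041)*(-1411) = 1684*(-1411) = -2376124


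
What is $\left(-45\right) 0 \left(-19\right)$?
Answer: $0$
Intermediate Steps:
$\left(-45\right) 0 \left(-19\right) = 0 \left(-19\right) = 0$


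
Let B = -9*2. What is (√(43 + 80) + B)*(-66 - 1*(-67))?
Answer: -18 + √123 ≈ -6.9095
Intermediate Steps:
B = -18
(√(43 + 80) + B)*(-66 - 1*(-67)) = (√(43 + 80) - 18)*(-66 - 1*(-67)) = (√123 - 18)*(-66 + 67) = (-18 + √123)*1 = -18 + √123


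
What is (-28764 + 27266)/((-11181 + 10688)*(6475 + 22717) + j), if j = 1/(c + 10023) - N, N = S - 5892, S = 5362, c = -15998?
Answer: 8950550/85986977851 ≈ 0.00010409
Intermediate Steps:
N = -530 (N = 5362 - 5892 = -530)
j = 3166749/5975 (j = 1/(-15998 + 10023) - 1*(-530) = 1/(-5975) + 530 = -1/5975 + 530 = 3166749/5975 ≈ 530.00)
(-28764 + 27266)/((-11181 + 10688)*(6475 + 22717) + j) = (-28764 + 27266)/((-11181 + 10688)*(6475 + 22717) + 3166749/5975) = -1498/(-493*29192 + 3166749/5975) = -1498/(-14391656 + 3166749/5975) = -1498/(-85986977851/5975) = -1498*(-5975/85986977851) = 8950550/85986977851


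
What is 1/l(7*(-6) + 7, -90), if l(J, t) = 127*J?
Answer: -1/4445 ≈ -0.00022497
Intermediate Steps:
1/l(7*(-6) + 7, -90) = 1/(127*(7*(-6) + 7)) = 1/(127*(-42 + 7)) = 1/(127*(-35)) = 1/(-4445) = -1/4445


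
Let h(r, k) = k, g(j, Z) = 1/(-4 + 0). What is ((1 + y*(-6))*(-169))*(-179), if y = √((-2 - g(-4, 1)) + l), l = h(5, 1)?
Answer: 30251 - 90753*I*√3 ≈ 30251.0 - 1.5719e+5*I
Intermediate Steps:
g(j, Z) = -¼ (g(j, Z) = 1/(-4) = -¼)
l = 1
y = I*√3/2 (y = √((-2 - 1*(-¼)) + 1) = √((-2 + ¼) + 1) = √(-7/4 + 1) = √(-¾) = I*√3/2 ≈ 0.86602*I)
((1 + y*(-6))*(-169))*(-179) = ((1 + (I*√3/2)*(-6))*(-169))*(-179) = ((1 - 3*I*√3)*(-169))*(-179) = (-169 + 507*I*√3)*(-179) = 30251 - 90753*I*√3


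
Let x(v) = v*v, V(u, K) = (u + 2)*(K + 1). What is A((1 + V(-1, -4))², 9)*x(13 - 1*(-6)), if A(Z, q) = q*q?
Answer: 29241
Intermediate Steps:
V(u, K) = (1 + K)*(2 + u) (V(u, K) = (2 + u)*(1 + K) = (1 + K)*(2 + u))
x(v) = v²
A(Z, q) = q²
A((1 + V(-1, -4))², 9)*x(13 - 1*(-6)) = 9²*(13 - 1*(-6))² = 81*(13 + 6)² = 81*19² = 81*361 = 29241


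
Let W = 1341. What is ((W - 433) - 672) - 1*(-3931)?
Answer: 4167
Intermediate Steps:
((W - 433) - 672) - 1*(-3931) = ((1341 - 433) - 672) - 1*(-3931) = (908 - 672) + 3931 = 236 + 3931 = 4167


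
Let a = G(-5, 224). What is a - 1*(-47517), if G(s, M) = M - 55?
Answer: 47686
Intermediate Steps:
G(s, M) = -55 + M
a = 169 (a = -55 + 224 = 169)
a - 1*(-47517) = 169 - 1*(-47517) = 169 + 47517 = 47686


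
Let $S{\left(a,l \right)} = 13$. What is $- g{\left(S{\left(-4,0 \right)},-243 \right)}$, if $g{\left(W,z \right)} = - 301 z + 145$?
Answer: $-73288$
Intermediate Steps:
$g{\left(W,z \right)} = 145 - 301 z$
$- g{\left(S{\left(-4,0 \right)},-243 \right)} = - (145 - -73143) = - (145 + 73143) = \left(-1\right) 73288 = -73288$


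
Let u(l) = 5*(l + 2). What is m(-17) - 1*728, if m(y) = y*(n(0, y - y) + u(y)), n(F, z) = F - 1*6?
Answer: 649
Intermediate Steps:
n(F, z) = -6 + F (n(F, z) = F - 6 = -6 + F)
u(l) = 10 + 5*l (u(l) = 5*(2 + l) = 10 + 5*l)
m(y) = y*(4 + 5*y) (m(y) = y*((-6 + 0) + (10 + 5*y)) = y*(-6 + (10 + 5*y)) = y*(4 + 5*y))
m(-17) - 1*728 = -17*(4 + 5*(-17)) - 1*728 = -17*(4 - 85) - 728 = -17*(-81) - 728 = 1377 - 728 = 649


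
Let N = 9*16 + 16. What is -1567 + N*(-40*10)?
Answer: -65567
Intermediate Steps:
N = 160 (N = 144 + 16 = 160)
-1567 + N*(-40*10) = -1567 + 160*(-40*10) = -1567 + 160*(-400) = -1567 - 64000 = -65567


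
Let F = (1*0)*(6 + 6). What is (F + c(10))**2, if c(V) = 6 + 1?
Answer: 49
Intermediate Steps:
F = 0 (F = 0*12 = 0)
c(V) = 7
(F + c(10))**2 = (0 + 7)**2 = 7**2 = 49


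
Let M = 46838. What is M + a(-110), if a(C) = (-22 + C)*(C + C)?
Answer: 75878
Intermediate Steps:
a(C) = 2*C*(-22 + C) (a(C) = (-22 + C)*(2*C) = 2*C*(-22 + C))
M + a(-110) = 46838 + 2*(-110)*(-22 - 110) = 46838 + 2*(-110)*(-132) = 46838 + 29040 = 75878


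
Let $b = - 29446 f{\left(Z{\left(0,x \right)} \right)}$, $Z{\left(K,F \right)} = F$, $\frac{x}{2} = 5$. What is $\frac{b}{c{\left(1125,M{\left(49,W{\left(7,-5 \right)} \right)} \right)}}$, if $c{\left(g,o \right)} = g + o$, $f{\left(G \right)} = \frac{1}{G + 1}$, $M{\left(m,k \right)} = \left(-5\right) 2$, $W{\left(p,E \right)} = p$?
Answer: $- \frac{29446}{12265} \approx -2.4008$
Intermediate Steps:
$x = 10$ ($x = 2 \cdot 5 = 10$)
$M{\left(m,k \right)} = -10$
$f{\left(G \right)} = \frac{1}{1 + G}$
$b = - \frac{29446}{11}$ ($b = - \frac{29446}{1 + 10} = - \frac{29446}{11} \approx -2676.9$)
$\frac{b}{c{\left(1125,M{\left(49,W{\left(7,-5 \right)} \right)} \right)}} = - \frac{29446}{11 \left(1125 - 10\right)} = - \frac{29446}{11 \cdot 1115} = \left(- \frac{29446}{11}\right) \frac{1}{1115} = - \frac{29446}{12265}$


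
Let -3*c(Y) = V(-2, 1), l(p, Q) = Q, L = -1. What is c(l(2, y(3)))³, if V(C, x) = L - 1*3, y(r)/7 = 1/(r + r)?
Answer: 64/27 ≈ 2.3704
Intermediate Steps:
y(r) = 7/(2*r) (y(r) = 7/(r + r) = 7/((2*r)) = 7*(1/(2*r)) = 7/(2*r))
V(C, x) = -4 (V(C, x) = -1 - 1*3 = -1 - 3 = -4)
c(Y) = 4/3 (c(Y) = -⅓*(-4) = 4/3)
c(l(2, y(3)))³ = (4/3)³ = 64/27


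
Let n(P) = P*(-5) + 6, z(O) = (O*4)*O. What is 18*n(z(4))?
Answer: -5652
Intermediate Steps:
z(O) = 4*O² (z(O) = (4*O)*O = 4*O²)
n(P) = 6 - 5*P (n(P) = -5*P + 6 = 6 - 5*P)
18*n(z(4)) = 18*(6 - 20*4²) = 18*(6 - 20*16) = 18*(6 - 5*64) = 18*(6 - 320) = 18*(-314) = -5652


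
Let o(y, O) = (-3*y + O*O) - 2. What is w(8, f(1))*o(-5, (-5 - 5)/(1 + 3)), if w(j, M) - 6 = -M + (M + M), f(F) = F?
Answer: 539/4 ≈ 134.75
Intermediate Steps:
o(y, O) = -2 + O² - 3*y (o(y, O) = (-3*y + O²) - 2 = (O² - 3*y) - 2 = -2 + O² - 3*y)
w(j, M) = 6 + M (w(j, M) = 6 + (-M + (M + M)) = 6 + (-M + 2*M) = 6 + M)
w(8, f(1))*o(-5, (-5 - 5)/(1 + 3)) = (6 + 1)*(-2 + ((-5 - 5)/(1 + 3))² - 3*(-5)) = 7*(-2 + (-10/4)² + 15) = 7*(-2 + (-10*¼)² + 15) = 7*(-2 + (-5/2)² + 15) = 7*(-2 + 25/4 + 15) = 7*(77/4) = 539/4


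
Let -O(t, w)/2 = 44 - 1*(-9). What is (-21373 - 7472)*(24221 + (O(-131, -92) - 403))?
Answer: -683972640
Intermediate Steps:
O(t, w) = -106 (O(t, w) = -2*(44 - 1*(-9)) = -2*(44 + 9) = -2*53 = -106)
(-21373 - 7472)*(24221 + (O(-131, -92) - 403)) = (-21373 - 7472)*(24221 + (-106 - 403)) = -28845*(24221 - 509) = -28845*23712 = -683972640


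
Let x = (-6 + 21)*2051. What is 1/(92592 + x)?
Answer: 1/123357 ≈ 8.1066e-6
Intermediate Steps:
x = 30765 (x = 15*2051 = 30765)
1/(92592 + x) = 1/(92592 + 30765) = 1/123357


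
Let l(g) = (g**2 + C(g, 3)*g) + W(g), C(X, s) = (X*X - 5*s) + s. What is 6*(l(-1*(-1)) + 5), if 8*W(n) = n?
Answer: -117/4 ≈ -29.250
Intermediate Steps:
C(X, s) = X**2 - 4*s (C(X, s) = (X**2 - 5*s) + s = X**2 - 4*s)
W(n) = n/8
l(g) = g**2 + g/8 + g*(-12 + g**2) (l(g) = (g**2 + (g**2 - 4*3)*g) + g/8 = (g**2 + (g**2 - 12)*g) + g/8 = (g**2 + (-12 + g**2)*g) + g/8 = (g**2 + g*(-12 + g**2)) + g/8 = g**2 + g/8 + g*(-12 + g**2))
6*(l(-1*(-1)) + 5) = 6*((-1*(-1))*(-95/8 - 1*(-1) + (-1*(-1))**2) + 5) = 6*(1*(-95/8 + 1 + 1**2) + 5) = 6*(1*(-95/8 + 1 + 1) + 5) = 6*(1*(-79/8) + 5) = 6*(-79/8 + 5) = 6*(-39/8) = -117/4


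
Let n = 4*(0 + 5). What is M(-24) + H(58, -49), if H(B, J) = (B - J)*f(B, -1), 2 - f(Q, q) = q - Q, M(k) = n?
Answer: 6547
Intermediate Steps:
n = 20 (n = 4*5 = 20)
M(k) = 20
f(Q, q) = 2 + Q - q (f(Q, q) = 2 - (q - Q) = 2 + (Q - q) = 2 + Q - q)
H(B, J) = (3 + B)*(B - J) (H(B, J) = (B - J)*(2 + B - 1*(-1)) = (B - J)*(2 + B + 1) = (B - J)*(3 + B) = (3 + B)*(B - J))
M(-24) + H(58, -49) = 20 + (3 + 58)*(58 - 1*(-49)) = 20 + 61*(58 + 49) = 20 + 61*107 = 20 + 6527 = 6547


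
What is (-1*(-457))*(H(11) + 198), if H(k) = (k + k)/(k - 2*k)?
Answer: 89572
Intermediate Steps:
H(k) = -2 (H(k) = (2*k)/((-k)) = (2*k)*(-1/k) = -2)
(-1*(-457))*(H(11) + 198) = (-1*(-457))*(-2 + 198) = 457*196 = 89572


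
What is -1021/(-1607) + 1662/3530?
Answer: 3137482/2836355 ≈ 1.1062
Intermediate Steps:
-1021/(-1607) + 1662/3530 = -1021*(-1/1607) + 1662*(1/3530) = 1021/1607 + 831/1765 = 3137482/2836355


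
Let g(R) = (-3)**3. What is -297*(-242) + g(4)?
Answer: 71847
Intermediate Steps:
g(R) = -27
-297*(-242) + g(4) = -297*(-242) - 27 = 71874 - 27 = 71847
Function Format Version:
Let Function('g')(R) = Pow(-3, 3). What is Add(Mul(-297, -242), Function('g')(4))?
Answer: 71847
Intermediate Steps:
Function('g')(R) = -27
Add(Mul(-297, -242), Function('g')(4)) = Add(Mul(-297, -242), -27) = Add(71874, -27) = 71847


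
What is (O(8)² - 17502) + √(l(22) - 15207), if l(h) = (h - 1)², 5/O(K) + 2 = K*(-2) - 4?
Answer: -8470943/484 + I*√14766 ≈ -17502.0 + 121.52*I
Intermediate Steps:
O(K) = 5/(-6 - 2*K) (O(K) = 5/(-2 + (K*(-2) - 4)) = 5/(-2 + (-2*K - 4)) = 5/(-2 + (-4 - 2*K)) = 5/(-6 - 2*K))
l(h) = (-1 + h)²
(O(8)² - 17502) + √(l(22) - 15207) = ((-5/(6 + 2*8))² - 17502) + √((-1 + 22)² - 15207) = ((-5/(6 + 16))² - 17502) + √(21² - 15207) = ((-5/22)² - 17502) + √(441 - 15207) = ((-5*1/22)² - 17502) + √(-14766) = ((-5/22)² - 17502) + I*√14766 = (25/484 - 17502) + I*√14766 = -8470943/484 + I*√14766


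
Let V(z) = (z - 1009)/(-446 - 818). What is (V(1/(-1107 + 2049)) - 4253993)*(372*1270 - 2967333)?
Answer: 4212358601815009117/396896 ≈ 1.0613e+13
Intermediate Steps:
V(z) = 1009/1264 - z/1264 (V(z) = (-1009 + z)/(-1264) = (-1009 + z)*(-1/1264) = 1009/1264 - z/1264)
(V(1/(-1107 + 2049)) - 4253993)*(372*1270 - 2967333) = ((1009/1264 - 1/(1264*(-1107 + 2049))) - 4253993)*(372*1270 - 2967333) = ((1009/1264 - 1/1264/942) - 4253993)*(472440 - 2967333) = ((1009/1264 - 1/1264*1/942) - 4253993)*(-2494893) = ((1009/1264 - 1/1190688) - 4253993)*(-2494893) = (950477/1190688 - 4253993)*(-2494893) = -5065177466707/1190688*(-2494893) = 4212358601815009117/396896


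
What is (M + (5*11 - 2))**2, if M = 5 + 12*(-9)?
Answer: 2500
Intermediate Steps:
M = -103 (M = 5 - 108 = -103)
(M + (5*11 - 2))**2 = (-103 + (5*11 - 2))**2 = (-103 + (55 - 2))**2 = (-103 + 53)**2 = (-50)**2 = 2500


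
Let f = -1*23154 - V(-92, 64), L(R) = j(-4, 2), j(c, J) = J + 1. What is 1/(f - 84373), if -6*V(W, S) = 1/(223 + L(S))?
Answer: -1356/145806611 ≈ -9.3000e-6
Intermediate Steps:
j(c, J) = 1 + J
L(R) = 3 (L(R) = 1 + 2 = 3)
V(W, S) = -1/1356 (V(W, S) = -1/(6*(223 + 3)) = -1/6/226 = -1/6*1/226 = -1/1356)
f = -31396823/1356 (f = -1*23154 - 1*(-1/1356) = -23154 + 1/1356 = -31396823/1356 ≈ -23154.)
1/(f - 84373) = 1/(-31396823/1356 - 84373) = 1/(-145806611/1356) = -1356/145806611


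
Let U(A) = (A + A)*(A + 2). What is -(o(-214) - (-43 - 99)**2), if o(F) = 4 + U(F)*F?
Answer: 19437664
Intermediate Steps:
U(A) = 2*A*(2 + A) (U(A) = (2*A)*(2 + A) = 2*A*(2 + A))
o(F) = 4 + 2*F**2*(2 + F) (o(F) = 4 + (2*F*(2 + F))*F = 4 + 2*F**2*(2 + F))
-(o(-214) - (-43 - 99)**2) = -((4 + 2*(-214)**2*(2 - 214)) - (-43 - 99)**2) = -((4 + 2*45796*(-212)) - 1*(-142)**2) = -((4 - 19417504) - 1*20164) = -(-19417500 - 20164) = -1*(-19437664) = 19437664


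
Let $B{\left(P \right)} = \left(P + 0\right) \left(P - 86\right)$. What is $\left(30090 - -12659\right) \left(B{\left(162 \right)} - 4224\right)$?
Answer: $345753912$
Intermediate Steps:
$B{\left(P \right)} = P \left(-86 + P\right)$
$\left(30090 - -12659\right) \left(B{\left(162 \right)} - 4224\right) = \left(30090 - -12659\right) \left(162 \left(-86 + 162\right) - 4224\right) = \left(30090 + 12659\right) \left(162 \cdot 76 - 4224\right) = 42749 \left(12312 - 4224\right) = 42749 \cdot 8088 = 345753912$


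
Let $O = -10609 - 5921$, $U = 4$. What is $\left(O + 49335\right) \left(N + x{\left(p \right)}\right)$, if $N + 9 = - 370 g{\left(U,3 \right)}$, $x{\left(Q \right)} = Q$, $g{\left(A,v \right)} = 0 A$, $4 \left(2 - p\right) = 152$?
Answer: $-1476225$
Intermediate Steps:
$p = -36$ ($p = 2 - 38 = -36$)
$g{\left(A,v \right)} = 0$
$O = -16530$
$N = -9$ ($N = -9 - 0 = -9 + 0 = -9$)
$\left(O + 49335\right) \left(N + x{\left(p \right)}\right) = \left(-16530 + 49335\right) \left(-9 - 36\right) = 32805 \left(-45\right) = -1476225$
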